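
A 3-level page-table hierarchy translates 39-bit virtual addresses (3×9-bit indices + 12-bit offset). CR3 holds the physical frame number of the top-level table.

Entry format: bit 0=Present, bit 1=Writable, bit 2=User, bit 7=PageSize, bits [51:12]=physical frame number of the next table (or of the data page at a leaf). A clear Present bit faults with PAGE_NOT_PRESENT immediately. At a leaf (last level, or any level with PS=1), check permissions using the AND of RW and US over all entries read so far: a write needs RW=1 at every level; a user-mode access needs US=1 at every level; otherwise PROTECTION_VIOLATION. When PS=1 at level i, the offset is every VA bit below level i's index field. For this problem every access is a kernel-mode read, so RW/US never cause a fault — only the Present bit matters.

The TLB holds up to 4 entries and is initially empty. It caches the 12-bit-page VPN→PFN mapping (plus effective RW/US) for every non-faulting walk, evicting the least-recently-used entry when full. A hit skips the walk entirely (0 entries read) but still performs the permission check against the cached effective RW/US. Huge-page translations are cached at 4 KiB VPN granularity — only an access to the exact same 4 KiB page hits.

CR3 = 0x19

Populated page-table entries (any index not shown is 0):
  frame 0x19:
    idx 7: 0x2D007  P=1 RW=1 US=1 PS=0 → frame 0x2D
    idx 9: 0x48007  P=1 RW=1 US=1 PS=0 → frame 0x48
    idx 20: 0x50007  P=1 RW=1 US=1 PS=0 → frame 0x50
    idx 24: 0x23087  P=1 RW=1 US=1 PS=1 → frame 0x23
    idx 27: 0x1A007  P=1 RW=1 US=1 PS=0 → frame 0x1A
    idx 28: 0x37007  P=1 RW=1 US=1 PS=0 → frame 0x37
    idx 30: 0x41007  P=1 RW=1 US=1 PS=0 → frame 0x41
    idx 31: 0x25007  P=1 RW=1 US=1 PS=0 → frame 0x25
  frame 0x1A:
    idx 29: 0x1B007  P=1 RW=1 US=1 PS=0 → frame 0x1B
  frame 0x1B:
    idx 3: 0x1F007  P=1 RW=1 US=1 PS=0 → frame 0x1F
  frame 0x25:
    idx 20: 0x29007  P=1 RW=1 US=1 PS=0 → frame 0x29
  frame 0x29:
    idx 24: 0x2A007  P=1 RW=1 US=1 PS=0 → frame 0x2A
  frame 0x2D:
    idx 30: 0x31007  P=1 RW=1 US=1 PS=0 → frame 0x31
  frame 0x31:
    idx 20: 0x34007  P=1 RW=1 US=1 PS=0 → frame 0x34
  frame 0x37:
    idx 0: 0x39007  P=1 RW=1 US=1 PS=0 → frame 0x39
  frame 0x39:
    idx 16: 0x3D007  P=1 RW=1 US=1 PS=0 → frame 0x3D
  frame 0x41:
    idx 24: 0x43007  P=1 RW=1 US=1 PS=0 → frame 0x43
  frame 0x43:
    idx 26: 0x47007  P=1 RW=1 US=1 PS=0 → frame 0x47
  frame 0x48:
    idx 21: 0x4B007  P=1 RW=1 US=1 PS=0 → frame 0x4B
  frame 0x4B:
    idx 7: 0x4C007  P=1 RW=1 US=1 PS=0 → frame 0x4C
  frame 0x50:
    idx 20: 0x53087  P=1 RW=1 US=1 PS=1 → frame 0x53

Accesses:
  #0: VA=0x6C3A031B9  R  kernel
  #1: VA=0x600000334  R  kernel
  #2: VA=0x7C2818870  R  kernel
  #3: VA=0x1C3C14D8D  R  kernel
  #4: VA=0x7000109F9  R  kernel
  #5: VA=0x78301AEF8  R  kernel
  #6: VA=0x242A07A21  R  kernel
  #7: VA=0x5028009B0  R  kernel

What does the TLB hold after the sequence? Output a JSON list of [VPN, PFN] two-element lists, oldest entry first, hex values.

Trace:
#0 VA=0x6C3A031B9 (r,kernel):
  L0 @0x19[27] → 0x1A007  P=1,RW=1,US=1,PS=0
  L1 @0x1A[29] → 0x1B007  P=1,RW=1,US=1,PS=0
  L2 @0x1B[3] → 0x1F007  P=1,RW=1,US=1,PS=0
  ⇒ phys 0x1F1B9  [3 reads]
#1 VA=0x600000334 (r,kernel):
  L0 @0x19[24] → 0x23087  P=1,RW=1,US=1,PS=1
  ⇒ phys 0x23334 (huge @L0)  [1 reads]
#2 VA=0x7C2818870 (r,kernel):
  L0 @0x19[31] → 0x25007  P=1,RW=1,US=1,PS=0
  L1 @0x25[20] → 0x29007  P=1,RW=1,US=1,PS=0
  L2 @0x29[24] → 0x2A007  P=1,RW=1,US=1,PS=0
  ⇒ phys 0x2A870  [3 reads]
#3 VA=0x1C3C14D8D (r,kernel):
  L0 @0x19[7] → 0x2D007  P=1,RW=1,US=1,PS=0
  L1 @0x2D[30] → 0x31007  P=1,RW=1,US=1,PS=0
  L2 @0x31[20] → 0x34007  P=1,RW=1,US=1,PS=0
  ⇒ phys 0x34D8D  [3 reads]
#4 VA=0x7000109F9 (r,kernel):
  L0 @0x19[28] → 0x37007  P=1,RW=1,US=1,PS=0
  L1 @0x37[0] → 0x39007  P=1,RW=1,US=1,PS=0
  L2 @0x39[16] → 0x3D007  P=1,RW=1,US=1,PS=0
  ⇒ phys 0x3D9F9  [3 reads]
#5 VA=0x78301AEF8 (r,kernel):
  L0 @0x19[30] → 0x41007  P=1,RW=1,US=1,PS=0
  L1 @0x41[24] → 0x43007  P=1,RW=1,US=1,PS=0
  L2 @0x43[26] → 0x47007  P=1,RW=1,US=1,PS=0
  ⇒ phys 0x47EF8  [3 reads]
#6 VA=0x242A07A21 (r,kernel):
  L0 @0x19[9] → 0x48007  P=1,RW=1,US=1,PS=0
  L1 @0x48[21] → 0x4B007  P=1,RW=1,US=1,PS=0
  L2 @0x4B[7] → 0x4C007  P=1,RW=1,US=1,PS=0
  ⇒ phys 0x4CA21  [3 reads]
#7 VA=0x5028009B0 (r,kernel):
  L0 @0x19[20] → 0x50007  P=1,RW=1,US=1,PS=0
  L1 @0x50[20] → 0x53087  P=1,RW=1,US=1,PS=1
  ⇒ phys 0x539B0 (huge @L1)  [2 reads]

TLB: [["0x700010", "0x3D"], ["0x78301A", "0x47"], ["0x242A07", "0x4C"], ["0x502800", "0x53"]]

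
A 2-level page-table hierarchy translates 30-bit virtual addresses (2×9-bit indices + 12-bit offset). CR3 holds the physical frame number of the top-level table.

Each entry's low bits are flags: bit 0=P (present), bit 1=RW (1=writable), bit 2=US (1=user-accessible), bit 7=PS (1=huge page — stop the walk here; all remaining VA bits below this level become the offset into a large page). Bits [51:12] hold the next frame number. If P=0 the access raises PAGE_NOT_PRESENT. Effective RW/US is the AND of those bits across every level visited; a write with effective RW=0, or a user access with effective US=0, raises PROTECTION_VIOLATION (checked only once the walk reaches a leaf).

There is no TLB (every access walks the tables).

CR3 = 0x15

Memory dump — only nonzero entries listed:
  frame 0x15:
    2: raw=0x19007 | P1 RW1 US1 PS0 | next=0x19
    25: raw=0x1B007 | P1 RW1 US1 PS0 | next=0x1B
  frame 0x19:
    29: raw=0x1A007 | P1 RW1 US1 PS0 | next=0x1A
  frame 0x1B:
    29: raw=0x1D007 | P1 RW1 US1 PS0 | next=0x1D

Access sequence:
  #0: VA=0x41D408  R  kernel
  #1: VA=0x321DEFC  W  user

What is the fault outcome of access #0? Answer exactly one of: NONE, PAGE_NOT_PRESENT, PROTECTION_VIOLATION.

Per-access translation:
#0 VA=0x41D408 (r,kernel):
  lvl0: tbl 0x15, slot 2 ⇒ 0x19007 (P1/RW1/US1/PS0)
  lvl1: tbl 0x19, slot 29 ⇒ 0x1A007 (P1/RW1/US1/PS0)
  ✓ 0x1A408  — 2 lookups
#1 VA=0x321DEFC (w,user):
  lvl0: tbl 0x15, slot 25 ⇒ 0x1B007 (P1/RW1/US1/PS0)
  lvl1: tbl 0x1B, slot 29 ⇒ 0x1D007 (P1/RW1/US1/PS0)
  ✓ 0x1DEFC  — 2 lookups

Access #0 fault: NONE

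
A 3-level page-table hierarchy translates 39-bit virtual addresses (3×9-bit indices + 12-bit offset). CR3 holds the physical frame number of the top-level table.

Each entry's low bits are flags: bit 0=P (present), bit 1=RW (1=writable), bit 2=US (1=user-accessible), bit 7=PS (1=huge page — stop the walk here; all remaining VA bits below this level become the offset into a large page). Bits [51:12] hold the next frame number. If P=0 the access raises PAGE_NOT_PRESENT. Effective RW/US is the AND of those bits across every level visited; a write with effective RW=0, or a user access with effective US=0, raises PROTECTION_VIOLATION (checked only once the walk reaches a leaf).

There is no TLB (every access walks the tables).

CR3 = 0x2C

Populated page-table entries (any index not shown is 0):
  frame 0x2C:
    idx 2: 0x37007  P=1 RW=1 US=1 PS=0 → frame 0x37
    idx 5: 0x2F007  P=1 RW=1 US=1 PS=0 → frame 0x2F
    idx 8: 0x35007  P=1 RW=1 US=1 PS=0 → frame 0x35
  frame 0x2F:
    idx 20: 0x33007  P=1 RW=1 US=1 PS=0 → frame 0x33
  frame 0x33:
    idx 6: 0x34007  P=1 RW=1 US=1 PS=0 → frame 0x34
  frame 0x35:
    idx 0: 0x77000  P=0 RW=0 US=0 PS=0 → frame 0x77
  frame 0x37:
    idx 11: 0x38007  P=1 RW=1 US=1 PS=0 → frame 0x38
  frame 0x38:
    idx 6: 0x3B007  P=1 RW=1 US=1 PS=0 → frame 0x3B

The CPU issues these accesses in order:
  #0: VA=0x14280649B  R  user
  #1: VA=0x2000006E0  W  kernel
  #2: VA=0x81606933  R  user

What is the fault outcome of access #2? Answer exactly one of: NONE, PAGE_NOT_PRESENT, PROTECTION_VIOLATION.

Trace:
#0 VA=0x14280649B (r,user):
  lvl0: tbl 0x2C, slot 5 ⇒ 0x2F007 (P1/RW1/US1/PS0)
  lvl1: tbl 0x2F, slot 20 ⇒ 0x33007 (P1/RW1/US1/PS0)
  lvl2: tbl 0x33, slot 6 ⇒ 0x34007 (P1/RW1/US1/PS0)
  → PA=0x3449B  (3 entries read)
#1 VA=0x2000006E0 (w,kernel):
  lvl0: tbl 0x2C, slot 8 ⇒ 0x35007 (P1/RW1/US1/PS0)
  lvl1: tbl 0x35, slot 0 ⇒ 0x77000 (P0/RW0/US0/PS0)
  ⇒ fault: PAGE_NOT_PRESENT  — 2 lookups
#2 VA=0x81606933 (r,user):
  lvl0: tbl 0x2C, slot 2 ⇒ 0x37007 (P1/RW1/US1/PS0)
  lvl1: tbl 0x37, slot 11 ⇒ 0x38007 (P1/RW1/US1/PS0)
  lvl2: tbl 0x38, slot 6 ⇒ 0x3B007 (P1/RW1/US1/PS0)
  → PA=0x3B933  (3 entries read)

Access #2 fault: NONE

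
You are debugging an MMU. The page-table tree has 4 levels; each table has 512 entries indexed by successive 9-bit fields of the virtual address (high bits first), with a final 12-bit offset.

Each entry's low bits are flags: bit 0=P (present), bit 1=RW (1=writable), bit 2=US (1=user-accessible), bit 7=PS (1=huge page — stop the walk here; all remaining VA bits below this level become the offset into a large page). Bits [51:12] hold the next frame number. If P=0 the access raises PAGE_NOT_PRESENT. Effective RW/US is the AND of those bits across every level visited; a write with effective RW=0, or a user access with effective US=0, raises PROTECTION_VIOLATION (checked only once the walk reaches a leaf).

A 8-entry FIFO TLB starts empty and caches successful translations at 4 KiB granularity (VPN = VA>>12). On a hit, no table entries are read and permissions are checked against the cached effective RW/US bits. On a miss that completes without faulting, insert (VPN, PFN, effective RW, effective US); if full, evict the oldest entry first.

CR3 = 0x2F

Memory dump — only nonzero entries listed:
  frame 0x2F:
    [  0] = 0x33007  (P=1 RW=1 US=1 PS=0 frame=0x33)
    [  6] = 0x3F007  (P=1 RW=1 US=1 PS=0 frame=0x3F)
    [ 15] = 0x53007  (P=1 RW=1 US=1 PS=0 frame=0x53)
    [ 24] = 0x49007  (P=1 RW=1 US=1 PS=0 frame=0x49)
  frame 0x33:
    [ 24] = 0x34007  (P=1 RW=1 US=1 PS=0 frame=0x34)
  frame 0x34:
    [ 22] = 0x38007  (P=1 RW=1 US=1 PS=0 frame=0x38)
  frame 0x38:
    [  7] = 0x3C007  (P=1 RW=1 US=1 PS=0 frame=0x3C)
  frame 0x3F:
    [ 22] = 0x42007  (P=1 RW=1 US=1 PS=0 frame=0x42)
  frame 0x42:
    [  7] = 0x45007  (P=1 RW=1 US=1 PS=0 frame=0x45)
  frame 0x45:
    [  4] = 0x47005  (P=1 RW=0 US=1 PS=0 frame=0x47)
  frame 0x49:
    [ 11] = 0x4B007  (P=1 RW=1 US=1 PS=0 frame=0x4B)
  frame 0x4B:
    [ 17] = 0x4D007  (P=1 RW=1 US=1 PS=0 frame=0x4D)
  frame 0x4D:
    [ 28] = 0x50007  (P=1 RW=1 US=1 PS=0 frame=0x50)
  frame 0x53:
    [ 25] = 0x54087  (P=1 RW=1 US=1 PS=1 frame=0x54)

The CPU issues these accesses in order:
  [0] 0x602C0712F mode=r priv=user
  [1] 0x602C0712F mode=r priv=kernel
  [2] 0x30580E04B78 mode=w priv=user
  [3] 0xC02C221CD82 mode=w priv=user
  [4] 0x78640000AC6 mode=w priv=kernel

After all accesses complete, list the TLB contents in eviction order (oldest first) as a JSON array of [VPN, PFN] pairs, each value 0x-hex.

Per-access translation:
#0 VA=0x602C0712F (r,user):
  L0 @0x2F[0] → 0x33007  P=1,RW=1,US=1,PS=0
  L1 @0x33[24] → 0x34007  P=1,RW=1,US=1,PS=0
  L2 @0x34[22] → 0x38007  P=1,RW=1,US=1,PS=0
  L3 @0x38[7] → 0x3C007  P=1,RW=1,US=1,PS=0
  ⇒ phys 0x3C12F  [4 reads]
#1 VA=0x602C0712F (r,kernel):
  TLB hit vpn=0x602C07 → PA=0x3C12F
#2 VA=0x30580E04B78 (w,user):
  L0 @0x2F[6] → 0x3F007  P=1,RW=1,US=1,PS=0
  L1 @0x3F[22] → 0x42007  P=1,RW=1,US=1,PS=0
  L2 @0x42[7] → 0x45007  P=1,RW=1,US=1,PS=0
  L3 @0x45[4] → 0x47005  P=1,RW=0,US=1,PS=0
  ✗ PROTECTION_VIOLATION  [4 reads]
#3 VA=0xC02C221CD82 (w,user):
  L0 @0x2F[24] → 0x49007  P=1,RW=1,US=1,PS=0
  L1 @0x49[11] → 0x4B007  P=1,RW=1,US=1,PS=0
  L2 @0x4B[17] → 0x4D007  P=1,RW=1,US=1,PS=0
  L3 @0x4D[28] → 0x50007  P=1,RW=1,US=1,PS=0
  ⇒ phys 0x50D82  [4 reads]
#4 VA=0x78640000AC6 (w,kernel):
  L0 @0x2F[15] → 0x53007  P=1,RW=1,US=1,PS=0
  L1 @0x53[25] → 0x54087  P=1,RW=1,US=1,PS=1
  ⇒ phys 0x54AC6 (huge @L1)  [2 reads]

TLB: [["0x602C07", "0x3C"], ["0xC02C221C", "0x50"], ["0x78640000", "0x54"]]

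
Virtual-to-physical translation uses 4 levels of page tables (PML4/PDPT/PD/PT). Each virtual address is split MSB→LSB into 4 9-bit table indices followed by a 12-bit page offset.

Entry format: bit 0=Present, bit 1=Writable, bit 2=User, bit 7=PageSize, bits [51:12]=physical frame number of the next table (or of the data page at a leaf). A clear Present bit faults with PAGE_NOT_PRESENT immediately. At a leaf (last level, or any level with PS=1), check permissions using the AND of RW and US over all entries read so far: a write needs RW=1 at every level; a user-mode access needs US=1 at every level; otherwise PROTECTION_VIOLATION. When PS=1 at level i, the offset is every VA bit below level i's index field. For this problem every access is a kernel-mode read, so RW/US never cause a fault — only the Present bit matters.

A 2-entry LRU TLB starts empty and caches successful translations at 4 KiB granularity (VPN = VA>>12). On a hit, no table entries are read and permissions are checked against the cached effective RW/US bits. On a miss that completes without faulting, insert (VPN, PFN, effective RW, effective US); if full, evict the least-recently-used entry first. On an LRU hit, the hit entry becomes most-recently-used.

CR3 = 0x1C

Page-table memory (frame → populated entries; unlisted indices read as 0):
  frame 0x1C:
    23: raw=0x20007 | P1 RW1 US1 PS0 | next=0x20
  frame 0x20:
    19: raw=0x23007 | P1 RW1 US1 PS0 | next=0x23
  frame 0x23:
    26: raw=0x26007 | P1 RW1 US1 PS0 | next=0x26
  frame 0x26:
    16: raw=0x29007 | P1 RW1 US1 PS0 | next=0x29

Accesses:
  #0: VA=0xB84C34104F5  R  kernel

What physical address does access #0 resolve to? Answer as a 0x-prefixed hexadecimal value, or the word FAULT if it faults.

Per-access translation:
#0 VA=0xB84C34104F5 (r,kernel):
  L0: frame=0x1C idx=23 entry=0x20007 [P=1 RW=1 US=1 PS=0]
  L1: frame=0x20 idx=19 entry=0x23007 [P=1 RW=1 US=1 PS=0]
  L2: frame=0x23 idx=26 entry=0x26007 [P=1 RW=1 US=1 PS=0]
  L3: frame=0x26 idx=16 entry=0x29007 [P=1 RW=1 US=1 PS=0]
  ⇒ phys 0x294F5  [4 reads]

Access #0 PA: 0x294F5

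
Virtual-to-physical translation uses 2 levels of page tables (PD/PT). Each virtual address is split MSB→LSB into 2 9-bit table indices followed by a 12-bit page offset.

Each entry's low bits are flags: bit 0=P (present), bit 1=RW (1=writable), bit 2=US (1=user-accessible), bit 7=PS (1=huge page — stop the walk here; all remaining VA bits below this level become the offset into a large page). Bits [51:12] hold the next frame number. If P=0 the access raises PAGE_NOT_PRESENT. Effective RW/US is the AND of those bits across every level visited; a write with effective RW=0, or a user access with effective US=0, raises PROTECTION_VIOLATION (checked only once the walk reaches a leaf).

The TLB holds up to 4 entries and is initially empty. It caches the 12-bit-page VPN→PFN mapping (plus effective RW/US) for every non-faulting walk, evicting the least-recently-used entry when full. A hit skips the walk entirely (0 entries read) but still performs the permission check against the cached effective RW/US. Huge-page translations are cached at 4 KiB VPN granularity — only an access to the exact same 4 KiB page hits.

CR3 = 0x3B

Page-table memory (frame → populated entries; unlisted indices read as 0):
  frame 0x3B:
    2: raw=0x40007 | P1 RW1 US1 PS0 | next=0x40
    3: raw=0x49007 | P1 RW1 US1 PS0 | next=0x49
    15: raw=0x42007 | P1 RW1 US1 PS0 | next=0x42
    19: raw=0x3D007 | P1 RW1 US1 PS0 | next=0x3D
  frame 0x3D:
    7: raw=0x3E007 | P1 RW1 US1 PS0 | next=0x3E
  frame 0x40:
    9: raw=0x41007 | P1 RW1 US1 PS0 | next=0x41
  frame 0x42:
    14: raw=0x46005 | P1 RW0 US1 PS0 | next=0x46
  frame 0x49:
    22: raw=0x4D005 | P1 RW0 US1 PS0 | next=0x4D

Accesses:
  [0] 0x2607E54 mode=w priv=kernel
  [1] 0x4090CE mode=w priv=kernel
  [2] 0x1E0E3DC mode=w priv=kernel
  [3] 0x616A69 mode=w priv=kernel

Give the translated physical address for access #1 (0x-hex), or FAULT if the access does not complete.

Walk each access:
#0 VA=0x2607E54 (w,kernel):
  L0: frame=0x3B idx=19 entry=0x3D007 [P=1 RW=1 US=1 PS=0]
  L1: frame=0x3D idx=7 entry=0x3E007 [P=1 RW=1 US=1 PS=0]
  → PA=0x3EE54  (2 entries read)
#1 VA=0x4090CE (w,kernel):
  L0: frame=0x3B idx=2 entry=0x40007 [P=1 RW=1 US=1 PS=0]
  L1: frame=0x40 idx=9 entry=0x41007 [P=1 RW=1 US=1 PS=0]
  → PA=0x410CE  (2 entries read)
#2 VA=0x1E0E3DC (w,kernel):
  L0: frame=0x3B idx=15 entry=0x42007 [P=1 RW=1 US=1 PS=0]
  L1: frame=0x42 idx=14 entry=0x46005 [P=1 RW=0 US=1 PS=0]
  → PROTECTION_VIOLATION  (2 entries read)
#3 VA=0x616A69 (w,kernel):
  L0: frame=0x3B idx=3 entry=0x49007 [P=1 RW=1 US=1 PS=0]
  L1: frame=0x49 idx=22 entry=0x4D005 [P=1 RW=0 US=1 PS=0]
  → PROTECTION_VIOLATION  (2 entries read)

Access #1 PA: 0x410CE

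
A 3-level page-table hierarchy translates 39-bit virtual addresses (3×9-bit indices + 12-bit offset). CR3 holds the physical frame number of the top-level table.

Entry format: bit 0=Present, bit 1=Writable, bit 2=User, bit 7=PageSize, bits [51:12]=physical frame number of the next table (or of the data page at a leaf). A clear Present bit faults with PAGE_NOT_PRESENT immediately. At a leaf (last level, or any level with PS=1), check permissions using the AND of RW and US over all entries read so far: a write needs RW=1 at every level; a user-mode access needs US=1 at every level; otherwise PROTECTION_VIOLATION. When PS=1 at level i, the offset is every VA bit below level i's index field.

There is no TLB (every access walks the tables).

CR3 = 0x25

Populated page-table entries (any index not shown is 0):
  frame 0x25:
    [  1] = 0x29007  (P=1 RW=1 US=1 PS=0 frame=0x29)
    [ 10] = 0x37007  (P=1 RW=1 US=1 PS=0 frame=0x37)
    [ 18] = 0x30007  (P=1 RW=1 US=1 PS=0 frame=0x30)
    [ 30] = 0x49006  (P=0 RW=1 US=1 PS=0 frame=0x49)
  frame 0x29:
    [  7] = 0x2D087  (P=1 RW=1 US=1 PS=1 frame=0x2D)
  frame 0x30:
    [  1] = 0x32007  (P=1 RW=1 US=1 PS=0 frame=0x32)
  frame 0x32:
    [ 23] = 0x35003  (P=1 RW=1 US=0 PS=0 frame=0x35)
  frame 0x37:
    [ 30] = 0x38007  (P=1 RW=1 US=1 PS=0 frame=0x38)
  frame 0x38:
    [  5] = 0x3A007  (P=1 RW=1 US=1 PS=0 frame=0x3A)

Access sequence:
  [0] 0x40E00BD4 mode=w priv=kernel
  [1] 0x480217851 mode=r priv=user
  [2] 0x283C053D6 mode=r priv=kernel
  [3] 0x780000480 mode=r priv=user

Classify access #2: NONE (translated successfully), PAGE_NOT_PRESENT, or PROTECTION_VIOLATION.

Trace:
#0 VA=0x40E00BD4 (w,kernel):
  L0: frame=0x25 idx=1 entry=0x29007 [P=1 RW=1 US=1 PS=0]
  L1: frame=0x29 idx=7 entry=0x2D087 [P=1 RW=1 US=1 PS=1]
  ✓ 0x2DBD4 (huge @L1)  — 2 lookups
#1 VA=0x480217851 (r,user):
  L0: frame=0x25 idx=18 entry=0x30007 [P=1 RW=1 US=1 PS=0]
  L1: frame=0x30 idx=1 entry=0x32007 [P=1 RW=1 US=1 PS=0]
  L2: frame=0x32 idx=23 entry=0x35003 [P=1 RW=1 US=0 PS=0]
  → PROTECTION_VIOLATION  (3 entries read)
#2 VA=0x283C053D6 (r,kernel):
  L0: frame=0x25 idx=10 entry=0x37007 [P=1 RW=1 US=1 PS=0]
  L1: frame=0x37 idx=30 entry=0x38007 [P=1 RW=1 US=1 PS=0]
  L2: frame=0x38 idx=5 entry=0x3A007 [P=1 RW=1 US=1 PS=0]
  ✓ 0x3A3D6  — 3 lookups
#3 VA=0x780000480 (r,user):
  L0: frame=0x25 idx=30 entry=0x49006 [P=0 RW=1 US=1 PS=0]
  → PAGE_NOT_PRESENT  (1 entries read)

Access #2 fault: NONE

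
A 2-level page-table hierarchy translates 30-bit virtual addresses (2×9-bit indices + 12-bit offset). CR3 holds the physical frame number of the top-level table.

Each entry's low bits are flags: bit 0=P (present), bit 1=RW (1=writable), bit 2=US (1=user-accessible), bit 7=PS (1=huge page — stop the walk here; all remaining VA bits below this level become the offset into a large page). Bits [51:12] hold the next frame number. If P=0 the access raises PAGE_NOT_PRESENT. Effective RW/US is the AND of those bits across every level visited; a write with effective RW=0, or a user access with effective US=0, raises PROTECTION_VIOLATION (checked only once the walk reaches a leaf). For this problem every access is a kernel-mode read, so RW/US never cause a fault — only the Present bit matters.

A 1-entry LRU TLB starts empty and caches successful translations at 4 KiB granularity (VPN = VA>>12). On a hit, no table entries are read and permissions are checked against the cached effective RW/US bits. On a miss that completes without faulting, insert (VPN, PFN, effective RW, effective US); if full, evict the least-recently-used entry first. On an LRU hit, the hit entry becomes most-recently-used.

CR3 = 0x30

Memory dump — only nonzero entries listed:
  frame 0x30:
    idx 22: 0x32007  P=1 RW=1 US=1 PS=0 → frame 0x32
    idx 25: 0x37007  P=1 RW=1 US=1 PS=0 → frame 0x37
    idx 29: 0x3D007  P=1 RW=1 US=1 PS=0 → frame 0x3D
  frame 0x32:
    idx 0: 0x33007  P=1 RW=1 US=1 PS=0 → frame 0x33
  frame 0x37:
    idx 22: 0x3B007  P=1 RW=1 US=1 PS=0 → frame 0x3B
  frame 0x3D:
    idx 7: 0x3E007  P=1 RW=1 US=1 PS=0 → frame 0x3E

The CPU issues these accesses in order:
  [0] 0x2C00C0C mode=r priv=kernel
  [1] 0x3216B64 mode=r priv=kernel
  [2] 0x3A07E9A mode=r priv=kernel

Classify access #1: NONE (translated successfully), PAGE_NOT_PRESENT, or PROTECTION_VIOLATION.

Trace:
#0 VA=0x2C00C0C (r,kernel):
  [0] read 0x30 idx=22: raw=0x32007 flags P=1 W=1 U=1 S=0
  [1] read 0x32 idx=0: raw=0x33007 flags P=1 W=1 U=1 S=0
  → PA=0x33C0C  (2 entries read)
#1 VA=0x3216B64 (r,kernel):
  [0] read 0x30 idx=25: raw=0x37007 flags P=1 W=1 U=1 S=0
  [1] read 0x37 idx=22: raw=0x3B007 flags P=1 W=1 U=1 S=0
  → PA=0x3BB64  (2 entries read)
#2 VA=0x3A07E9A (r,kernel):
  [0] read 0x30 idx=29: raw=0x3D007 flags P=1 W=1 U=1 S=0
  [1] read 0x3D idx=7: raw=0x3E007 flags P=1 W=1 U=1 S=0
  → PA=0x3EE9A  (2 entries read)

Access #1 fault: NONE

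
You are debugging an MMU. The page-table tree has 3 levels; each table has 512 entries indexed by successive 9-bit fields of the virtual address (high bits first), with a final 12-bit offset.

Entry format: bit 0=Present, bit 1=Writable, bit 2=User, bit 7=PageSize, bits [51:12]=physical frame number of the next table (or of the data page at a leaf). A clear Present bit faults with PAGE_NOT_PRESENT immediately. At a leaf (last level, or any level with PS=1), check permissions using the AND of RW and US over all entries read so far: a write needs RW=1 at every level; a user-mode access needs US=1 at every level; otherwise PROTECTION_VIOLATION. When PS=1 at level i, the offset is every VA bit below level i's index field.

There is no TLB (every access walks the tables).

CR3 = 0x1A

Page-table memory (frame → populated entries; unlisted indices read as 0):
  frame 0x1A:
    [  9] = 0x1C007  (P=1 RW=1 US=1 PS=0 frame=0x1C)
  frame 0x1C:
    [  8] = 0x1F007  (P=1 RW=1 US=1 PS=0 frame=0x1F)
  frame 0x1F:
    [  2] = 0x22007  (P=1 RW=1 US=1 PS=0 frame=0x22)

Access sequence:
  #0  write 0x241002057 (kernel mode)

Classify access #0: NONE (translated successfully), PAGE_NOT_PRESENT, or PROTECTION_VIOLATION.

Walk each access:
#0 VA=0x241002057 (w,kernel):
  lvl0: tbl 0x1A, slot 9 ⇒ 0x1C007 (P1/RW1/US1/PS0)
  lvl1: tbl 0x1C, slot 8 ⇒ 0x1F007 (P1/RW1/US1/PS0)
  lvl2: tbl 0x1F, slot 2 ⇒ 0x22007 (P1/RW1/US1/PS0)
  → PA=0x22057  (3 entries read)

Access #0 fault: NONE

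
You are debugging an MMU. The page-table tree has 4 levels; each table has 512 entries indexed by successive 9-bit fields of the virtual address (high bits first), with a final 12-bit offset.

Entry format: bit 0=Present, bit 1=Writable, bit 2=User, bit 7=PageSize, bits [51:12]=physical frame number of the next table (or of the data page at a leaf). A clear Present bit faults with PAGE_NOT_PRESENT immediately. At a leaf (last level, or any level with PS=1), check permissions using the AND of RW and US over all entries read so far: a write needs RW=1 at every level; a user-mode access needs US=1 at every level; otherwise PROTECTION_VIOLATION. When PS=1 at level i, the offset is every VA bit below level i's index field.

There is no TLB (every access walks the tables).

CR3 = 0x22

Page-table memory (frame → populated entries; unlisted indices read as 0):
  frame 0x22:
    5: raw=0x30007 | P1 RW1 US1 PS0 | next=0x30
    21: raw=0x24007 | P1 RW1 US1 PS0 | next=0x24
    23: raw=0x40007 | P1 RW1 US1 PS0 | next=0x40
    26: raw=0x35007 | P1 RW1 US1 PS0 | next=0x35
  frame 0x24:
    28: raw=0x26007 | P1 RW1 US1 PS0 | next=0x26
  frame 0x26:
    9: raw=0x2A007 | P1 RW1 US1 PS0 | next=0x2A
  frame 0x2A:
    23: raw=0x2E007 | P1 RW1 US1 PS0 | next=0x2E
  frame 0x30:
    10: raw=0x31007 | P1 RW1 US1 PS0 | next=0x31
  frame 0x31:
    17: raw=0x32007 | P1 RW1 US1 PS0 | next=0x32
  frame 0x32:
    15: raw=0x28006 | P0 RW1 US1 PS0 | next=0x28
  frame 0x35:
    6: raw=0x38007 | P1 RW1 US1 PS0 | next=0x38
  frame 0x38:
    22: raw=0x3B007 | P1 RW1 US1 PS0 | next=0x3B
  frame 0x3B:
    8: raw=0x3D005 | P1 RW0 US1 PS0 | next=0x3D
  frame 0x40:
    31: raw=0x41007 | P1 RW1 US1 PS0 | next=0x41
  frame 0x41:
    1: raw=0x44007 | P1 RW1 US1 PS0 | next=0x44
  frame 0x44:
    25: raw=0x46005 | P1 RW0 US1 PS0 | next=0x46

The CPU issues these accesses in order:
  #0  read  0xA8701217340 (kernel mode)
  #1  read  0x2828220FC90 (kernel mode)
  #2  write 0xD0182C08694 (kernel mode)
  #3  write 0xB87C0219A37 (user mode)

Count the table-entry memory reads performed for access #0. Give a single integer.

Trace:
#0 VA=0xA8701217340 (r,kernel):
  L0: frame=0x22 idx=21 entry=0x24007 [P=1 RW=1 US=1 PS=0]
  L1: frame=0x24 idx=28 entry=0x26007 [P=1 RW=1 US=1 PS=0]
  L2: frame=0x26 idx=9 entry=0x2A007 [P=1 RW=1 US=1 PS=0]
  L3: frame=0x2A idx=23 entry=0x2E007 [P=1 RW=1 US=1 PS=0]
  → PA=0x2E340  (4 entries read)
#1 VA=0x2828220FC90 (r,kernel):
  L0: frame=0x22 idx=5 entry=0x30007 [P=1 RW=1 US=1 PS=0]
  L1: frame=0x30 idx=10 entry=0x31007 [P=1 RW=1 US=1 PS=0]
  L2: frame=0x31 idx=17 entry=0x32007 [P=1 RW=1 US=1 PS=0]
  L3: frame=0x32 idx=15 entry=0x28006 [P=0 RW=1 US=1 PS=0]
  ⇒ fault: PAGE_NOT_PRESENT  — 4 lookups
#2 VA=0xD0182C08694 (w,kernel):
  L0: frame=0x22 idx=26 entry=0x35007 [P=1 RW=1 US=1 PS=0]
  L1: frame=0x35 idx=6 entry=0x38007 [P=1 RW=1 US=1 PS=0]
  L2: frame=0x38 idx=22 entry=0x3B007 [P=1 RW=1 US=1 PS=0]
  L3: frame=0x3B idx=8 entry=0x3D005 [P=1 RW=0 US=1 PS=0]
  ⇒ fault: PROTECTION_VIOLATION  — 4 lookups
#3 VA=0xB87C0219A37 (w,user):
  L0: frame=0x22 idx=23 entry=0x40007 [P=1 RW=1 US=1 PS=0]
  L1: frame=0x40 idx=31 entry=0x41007 [P=1 RW=1 US=1 PS=0]
  L2: frame=0x41 idx=1 entry=0x44007 [P=1 RW=1 US=1 PS=0]
  L3: frame=0x44 idx=25 entry=0x46005 [P=1 RW=0 US=1 PS=0]
  ⇒ fault: PROTECTION_VIOLATION  — 4 lookups

Entries read for #0: 4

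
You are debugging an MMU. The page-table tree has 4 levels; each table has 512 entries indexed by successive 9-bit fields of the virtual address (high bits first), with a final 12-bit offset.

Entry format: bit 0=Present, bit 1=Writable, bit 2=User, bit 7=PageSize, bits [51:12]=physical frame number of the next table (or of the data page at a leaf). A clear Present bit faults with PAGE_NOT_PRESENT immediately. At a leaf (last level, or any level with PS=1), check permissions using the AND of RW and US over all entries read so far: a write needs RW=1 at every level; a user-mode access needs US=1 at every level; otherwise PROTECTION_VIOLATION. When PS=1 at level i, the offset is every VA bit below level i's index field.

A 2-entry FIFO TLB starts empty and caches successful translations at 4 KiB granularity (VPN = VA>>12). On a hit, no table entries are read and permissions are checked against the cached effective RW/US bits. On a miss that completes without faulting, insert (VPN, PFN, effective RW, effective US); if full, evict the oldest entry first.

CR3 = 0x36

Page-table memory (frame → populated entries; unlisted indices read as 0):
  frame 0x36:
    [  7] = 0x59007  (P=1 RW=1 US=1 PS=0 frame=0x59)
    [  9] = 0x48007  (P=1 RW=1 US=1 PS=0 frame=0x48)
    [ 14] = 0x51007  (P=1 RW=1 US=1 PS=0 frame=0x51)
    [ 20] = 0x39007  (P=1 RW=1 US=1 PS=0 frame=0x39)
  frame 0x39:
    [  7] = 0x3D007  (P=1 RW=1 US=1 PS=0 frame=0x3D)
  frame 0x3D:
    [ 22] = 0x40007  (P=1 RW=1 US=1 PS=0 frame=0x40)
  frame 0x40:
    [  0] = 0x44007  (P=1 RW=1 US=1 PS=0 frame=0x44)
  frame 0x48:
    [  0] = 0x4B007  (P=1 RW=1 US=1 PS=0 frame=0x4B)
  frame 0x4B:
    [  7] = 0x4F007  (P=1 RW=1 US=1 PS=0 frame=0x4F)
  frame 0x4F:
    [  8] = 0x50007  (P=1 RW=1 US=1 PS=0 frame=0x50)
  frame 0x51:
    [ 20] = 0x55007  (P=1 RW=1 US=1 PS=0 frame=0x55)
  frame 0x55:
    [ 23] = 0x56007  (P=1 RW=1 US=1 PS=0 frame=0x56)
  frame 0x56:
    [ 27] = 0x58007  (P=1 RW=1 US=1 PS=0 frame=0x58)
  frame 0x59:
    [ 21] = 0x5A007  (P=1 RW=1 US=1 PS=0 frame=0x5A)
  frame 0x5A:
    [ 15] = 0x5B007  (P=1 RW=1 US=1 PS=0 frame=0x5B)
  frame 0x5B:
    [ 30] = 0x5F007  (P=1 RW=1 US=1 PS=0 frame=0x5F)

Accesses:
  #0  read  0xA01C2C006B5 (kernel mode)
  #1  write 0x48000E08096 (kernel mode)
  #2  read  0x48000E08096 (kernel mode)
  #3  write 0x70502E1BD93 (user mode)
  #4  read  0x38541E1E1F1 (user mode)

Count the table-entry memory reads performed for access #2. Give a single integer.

Walk each access:
#0 VA=0xA01C2C006B5 (r,kernel):
  L0: frame=0x36 idx=20 entry=0x39007 [P=1 RW=1 US=1 PS=0]
  L1: frame=0x39 idx=7 entry=0x3D007 [P=1 RW=1 US=1 PS=0]
  L2: frame=0x3D idx=22 entry=0x40007 [P=1 RW=1 US=1 PS=0]
  L3: frame=0x40 idx=0 entry=0x44007 [P=1 RW=1 US=1 PS=0]
  ⇒ phys 0x446B5  [4 reads]
#1 VA=0x48000E08096 (w,kernel):
  L0: frame=0x36 idx=9 entry=0x48007 [P=1 RW=1 US=1 PS=0]
  L1: frame=0x48 idx=0 entry=0x4B007 [P=1 RW=1 US=1 PS=0]
  L2: frame=0x4B idx=7 entry=0x4F007 [P=1 RW=1 US=1 PS=0]
  L3: frame=0x4F idx=8 entry=0x50007 [P=1 RW=1 US=1 PS=0]
  ⇒ phys 0x50096  [4 reads]
#2 VA=0x48000E08096 (r,kernel):
  TLB hit vpn=0x48000E08 → PA=0x50096
#3 VA=0x70502E1BD93 (w,user):
  L0: frame=0x36 idx=14 entry=0x51007 [P=1 RW=1 US=1 PS=0]
  L1: frame=0x51 idx=20 entry=0x55007 [P=1 RW=1 US=1 PS=0]
  L2: frame=0x55 idx=23 entry=0x56007 [P=1 RW=1 US=1 PS=0]
  L3: frame=0x56 idx=27 entry=0x58007 [P=1 RW=1 US=1 PS=0]
  ⇒ phys 0x58D93  [4 reads]
#4 VA=0x38541E1E1F1 (r,user):
  L0: frame=0x36 idx=7 entry=0x59007 [P=1 RW=1 US=1 PS=0]
  L1: frame=0x59 idx=21 entry=0x5A007 [P=1 RW=1 US=1 PS=0]
  L2: frame=0x5A idx=15 entry=0x5B007 [P=1 RW=1 US=1 PS=0]
  L3: frame=0x5B idx=30 entry=0x5F007 [P=1 RW=1 US=1 PS=0]
  ⇒ phys 0x5F1F1  [4 reads]

Entries read for #2: 0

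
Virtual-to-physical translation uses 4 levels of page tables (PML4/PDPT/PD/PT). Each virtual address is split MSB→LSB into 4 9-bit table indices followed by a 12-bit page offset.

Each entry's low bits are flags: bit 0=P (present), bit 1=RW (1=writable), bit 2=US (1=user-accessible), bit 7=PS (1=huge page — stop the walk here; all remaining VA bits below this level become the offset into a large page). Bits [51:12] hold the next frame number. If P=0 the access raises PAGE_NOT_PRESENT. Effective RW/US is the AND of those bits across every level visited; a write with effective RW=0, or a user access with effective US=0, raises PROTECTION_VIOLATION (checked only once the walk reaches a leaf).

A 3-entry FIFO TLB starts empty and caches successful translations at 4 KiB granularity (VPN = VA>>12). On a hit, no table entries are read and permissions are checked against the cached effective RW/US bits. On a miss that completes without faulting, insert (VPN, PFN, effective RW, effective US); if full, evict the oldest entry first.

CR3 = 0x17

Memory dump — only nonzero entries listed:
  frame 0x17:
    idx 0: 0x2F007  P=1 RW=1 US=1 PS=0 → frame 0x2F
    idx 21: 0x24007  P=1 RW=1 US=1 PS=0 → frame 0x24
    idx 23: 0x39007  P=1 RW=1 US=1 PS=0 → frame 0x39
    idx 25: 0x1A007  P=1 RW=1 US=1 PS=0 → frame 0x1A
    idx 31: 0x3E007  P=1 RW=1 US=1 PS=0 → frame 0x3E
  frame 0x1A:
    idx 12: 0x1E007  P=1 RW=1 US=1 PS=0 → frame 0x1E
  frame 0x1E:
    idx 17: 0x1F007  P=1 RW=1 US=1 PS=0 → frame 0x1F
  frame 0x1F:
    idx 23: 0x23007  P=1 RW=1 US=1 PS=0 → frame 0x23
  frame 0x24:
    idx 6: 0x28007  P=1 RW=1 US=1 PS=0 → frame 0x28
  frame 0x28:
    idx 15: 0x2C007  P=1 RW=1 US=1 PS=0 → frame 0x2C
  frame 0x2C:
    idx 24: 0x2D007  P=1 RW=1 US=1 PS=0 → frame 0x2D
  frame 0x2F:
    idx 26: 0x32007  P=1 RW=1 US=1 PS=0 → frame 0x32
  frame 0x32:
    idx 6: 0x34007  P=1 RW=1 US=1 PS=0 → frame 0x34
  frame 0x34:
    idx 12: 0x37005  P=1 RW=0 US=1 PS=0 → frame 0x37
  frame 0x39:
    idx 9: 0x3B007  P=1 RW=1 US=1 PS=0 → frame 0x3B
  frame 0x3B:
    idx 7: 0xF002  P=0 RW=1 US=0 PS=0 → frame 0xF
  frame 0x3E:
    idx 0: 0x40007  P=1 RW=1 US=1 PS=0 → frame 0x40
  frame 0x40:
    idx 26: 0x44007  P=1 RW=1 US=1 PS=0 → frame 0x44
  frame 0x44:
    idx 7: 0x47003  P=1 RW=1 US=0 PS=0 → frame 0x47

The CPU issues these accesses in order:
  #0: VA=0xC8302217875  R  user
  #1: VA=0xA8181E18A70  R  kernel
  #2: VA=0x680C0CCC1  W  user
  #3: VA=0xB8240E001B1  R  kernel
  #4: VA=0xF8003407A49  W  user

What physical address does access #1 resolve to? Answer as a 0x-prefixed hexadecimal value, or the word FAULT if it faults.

Per-access translation:
#0 VA=0xC8302217875 (r,user):
  L0: frame=0x17 idx=25 entry=0x1A007 [P=1 RW=1 US=1 PS=0]
  L1: frame=0x1A idx=12 entry=0x1E007 [P=1 RW=1 US=1 PS=0]
  L2: frame=0x1E idx=17 entry=0x1F007 [P=1 RW=1 US=1 PS=0]
  L3: frame=0x1F idx=23 entry=0x23007 [P=1 RW=1 US=1 PS=0]
  ✓ 0x23875  — 4 lookups
#1 VA=0xA8181E18A70 (r,kernel):
  L0: frame=0x17 idx=21 entry=0x24007 [P=1 RW=1 US=1 PS=0]
  L1: frame=0x24 idx=6 entry=0x28007 [P=1 RW=1 US=1 PS=0]
  L2: frame=0x28 idx=15 entry=0x2C007 [P=1 RW=1 US=1 PS=0]
  L3: frame=0x2C idx=24 entry=0x2D007 [P=1 RW=1 US=1 PS=0]
  ✓ 0x2DA70  — 4 lookups
#2 VA=0x680C0CCC1 (w,user):
  L0: frame=0x17 idx=0 entry=0x2F007 [P=1 RW=1 US=1 PS=0]
  L1: frame=0x2F idx=26 entry=0x32007 [P=1 RW=1 US=1 PS=0]
  L2: frame=0x32 idx=6 entry=0x34007 [P=1 RW=1 US=1 PS=0]
  L3: frame=0x34 idx=12 entry=0x37005 [P=1 RW=0 US=1 PS=0]
  ⇒ fault: PROTECTION_VIOLATION  — 4 lookups
#3 VA=0xB8240E001B1 (r,kernel):
  L0: frame=0x17 idx=23 entry=0x39007 [P=1 RW=1 US=1 PS=0]
  L1: frame=0x39 idx=9 entry=0x3B007 [P=1 RW=1 US=1 PS=0]
  L2: frame=0x3B idx=7 entry=0xF002 [P=0 RW=1 US=0 PS=0]
  ⇒ fault: PAGE_NOT_PRESENT  — 3 lookups
#4 VA=0xF8003407A49 (w,user):
  L0: frame=0x17 idx=31 entry=0x3E007 [P=1 RW=1 US=1 PS=0]
  L1: frame=0x3E idx=0 entry=0x40007 [P=1 RW=1 US=1 PS=0]
  L2: frame=0x40 idx=26 entry=0x44007 [P=1 RW=1 US=1 PS=0]
  L3: frame=0x44 idx=7 entry=0x47003 [P=1 RW=1 US=0 PS=0]
  ⇒ fault: PROTECTION_VIOLATION  — 4 lookups

Access #1 PA: 0x2DA70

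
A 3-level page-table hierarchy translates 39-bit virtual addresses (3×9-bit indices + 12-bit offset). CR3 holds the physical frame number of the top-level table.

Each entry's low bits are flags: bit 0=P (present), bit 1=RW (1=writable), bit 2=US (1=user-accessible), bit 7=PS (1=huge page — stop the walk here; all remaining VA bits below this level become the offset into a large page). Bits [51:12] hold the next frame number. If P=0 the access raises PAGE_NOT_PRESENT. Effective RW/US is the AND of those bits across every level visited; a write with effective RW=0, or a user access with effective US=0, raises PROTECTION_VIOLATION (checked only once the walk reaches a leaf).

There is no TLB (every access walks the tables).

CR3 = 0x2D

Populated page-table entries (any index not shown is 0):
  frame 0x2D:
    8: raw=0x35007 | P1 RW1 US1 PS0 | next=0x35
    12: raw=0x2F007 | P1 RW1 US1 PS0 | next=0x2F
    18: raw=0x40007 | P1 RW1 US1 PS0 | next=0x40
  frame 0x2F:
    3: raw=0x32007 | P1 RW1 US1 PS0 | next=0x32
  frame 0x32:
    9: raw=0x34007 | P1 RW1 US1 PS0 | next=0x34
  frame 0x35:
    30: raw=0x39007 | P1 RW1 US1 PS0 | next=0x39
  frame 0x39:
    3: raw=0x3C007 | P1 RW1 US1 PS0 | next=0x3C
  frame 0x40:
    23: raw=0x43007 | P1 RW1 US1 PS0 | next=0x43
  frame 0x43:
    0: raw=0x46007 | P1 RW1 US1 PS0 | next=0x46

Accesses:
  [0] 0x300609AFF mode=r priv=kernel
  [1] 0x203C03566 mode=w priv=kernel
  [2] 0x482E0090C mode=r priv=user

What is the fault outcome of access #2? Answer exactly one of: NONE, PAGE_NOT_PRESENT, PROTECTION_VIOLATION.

Trace:
#0 VA=0x300609AFF (r,kernel):
  L0 @0x2D[12] → 0x2F007  P=1,RW=1,US=1,PS=0
  L1 @0x2F[3] → 0x32007  P=1,RW=1,US=1,PS=0
  L2 @0x32[9] → 0x34007  P=1,RW=1,US=1,PS=0
  ⇒ phys 0x34AFF  [3 reads]
#1 VA=0x203C03566 (w,kernel):
  L0 @0x2D[8] → 0x35007  P=1,RW=1,US=1,PS=0
  L1 @0x35[30] → 0x39007  P=1,RW=1,US=1,PS=0
  L2 @0x39[3] → 0x3C007  P=1,RW=1,US=1,PS=0
  ⇒ phys 0x3C566  [3 reads]
#2 VA=0x482E0090C (r,user):
  L0 @0x2D[18] → 0x40007  P=1,RW=1,US=1,PS=0
  L1 @0x40[23] → 0x43007  P=1,RW=1,US=1,PS=0
  L2 @0x43[0] → 0x46007  P=1,RW=1,US=1,PS=0
  ⇒ phys 0x4690C  [3 reads]

Access #2 fault: NONE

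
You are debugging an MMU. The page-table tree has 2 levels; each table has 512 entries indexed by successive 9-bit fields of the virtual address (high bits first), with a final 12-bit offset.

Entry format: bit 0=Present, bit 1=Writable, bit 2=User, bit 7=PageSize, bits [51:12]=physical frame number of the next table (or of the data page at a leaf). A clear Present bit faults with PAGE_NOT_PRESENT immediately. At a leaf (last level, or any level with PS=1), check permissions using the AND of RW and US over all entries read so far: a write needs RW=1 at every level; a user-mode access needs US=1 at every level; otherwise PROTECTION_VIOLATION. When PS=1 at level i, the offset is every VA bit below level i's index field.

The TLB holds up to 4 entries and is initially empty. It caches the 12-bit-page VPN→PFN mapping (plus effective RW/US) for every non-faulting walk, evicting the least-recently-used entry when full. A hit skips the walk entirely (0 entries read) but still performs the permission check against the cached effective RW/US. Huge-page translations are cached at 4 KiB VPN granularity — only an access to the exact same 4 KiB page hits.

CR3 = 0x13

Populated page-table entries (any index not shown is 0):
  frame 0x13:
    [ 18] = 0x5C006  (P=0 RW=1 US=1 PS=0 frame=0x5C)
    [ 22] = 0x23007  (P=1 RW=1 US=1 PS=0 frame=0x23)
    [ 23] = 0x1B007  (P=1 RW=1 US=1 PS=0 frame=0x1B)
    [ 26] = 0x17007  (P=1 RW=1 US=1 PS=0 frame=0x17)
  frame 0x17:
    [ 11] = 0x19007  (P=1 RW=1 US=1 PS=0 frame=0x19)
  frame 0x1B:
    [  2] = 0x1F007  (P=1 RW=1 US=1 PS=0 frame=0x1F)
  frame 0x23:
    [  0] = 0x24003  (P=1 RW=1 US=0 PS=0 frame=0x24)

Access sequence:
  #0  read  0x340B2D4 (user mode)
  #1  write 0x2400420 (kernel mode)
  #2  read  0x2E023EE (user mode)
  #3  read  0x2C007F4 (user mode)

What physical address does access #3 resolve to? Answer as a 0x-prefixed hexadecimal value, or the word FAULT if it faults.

Per-access translation:
#0 VA=0x340B2D4 (r,user):
  L0: frame=0x13 idx=26 entry=0x17007 [P=1 RW=1 US=1 PS=0]
  L1: frame=0x17 idx=11 entry=0x19007 [P=1 RW=1 US=1 PS=0]
  ⇒ phys 0x192D4  [2 reads]
#1 VA=0x2400420 (w,kernel):
  L0: frame=0x13 idx=18 entry=0x5C006 [P=0 RW=1 US=1 PS=0]
  → PAGE_NOT_PRESENT  (1 entries read)
#2 VA=0x2E023EE (r,user):
  L0: frame=0x13 idx=23 entry=0x1B007 [P=1 RW=1 US=1 PS=0]
  L1: frame=0x1B idx=2 entry=0x1F007 [P=1 RW=1 US=1 PS=0]
  ⇒ phys 0x1F3EE  [2 reads]
#3 VA=0x2C007F4 (r,user):
  L0: frame=0x13 idx=22 entry=0x23007 [P=1 RW=1 US=1 PS=0]
  L1: frame=0x23 idx=0 entry=0x24003 [P=1 RW=1 US=0 PS=0]
  → PROTECTION_VIOLATION  (2 entries read)

Access #3 PA: FAULT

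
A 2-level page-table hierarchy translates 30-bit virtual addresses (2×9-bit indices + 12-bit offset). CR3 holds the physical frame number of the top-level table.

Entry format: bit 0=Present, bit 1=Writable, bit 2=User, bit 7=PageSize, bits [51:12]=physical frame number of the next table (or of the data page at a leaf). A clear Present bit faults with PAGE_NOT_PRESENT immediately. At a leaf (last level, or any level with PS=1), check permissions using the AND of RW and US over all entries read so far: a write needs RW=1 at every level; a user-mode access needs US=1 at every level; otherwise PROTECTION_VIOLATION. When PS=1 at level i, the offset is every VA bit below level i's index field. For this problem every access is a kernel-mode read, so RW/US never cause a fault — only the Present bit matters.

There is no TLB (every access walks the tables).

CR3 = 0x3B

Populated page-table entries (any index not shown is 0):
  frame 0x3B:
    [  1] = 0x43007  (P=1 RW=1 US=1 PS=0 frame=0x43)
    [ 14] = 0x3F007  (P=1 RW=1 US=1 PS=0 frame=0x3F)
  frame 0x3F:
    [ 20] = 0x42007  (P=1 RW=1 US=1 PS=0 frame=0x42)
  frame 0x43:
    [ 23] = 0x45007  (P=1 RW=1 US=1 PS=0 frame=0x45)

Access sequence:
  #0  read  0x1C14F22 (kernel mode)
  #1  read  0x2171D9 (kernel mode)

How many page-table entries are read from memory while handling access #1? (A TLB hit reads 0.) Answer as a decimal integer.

Trace:
#0 VA=0x1C14F22 (r,kernel):
  lvl0: tbl 0x3B, slot 14 ⇒ 0x3F007 (P1/RW1/US1/PS0)
  lvl1: tbl 0x3F, slot 20 ⇒ 0x42007 (P1/RW1/US1/PS0)
  → PA=0x42F22  (2 entries read)
#1 VA=0x2171D9 (r,kernel):
  lvl0: tbl 0x3B, slot 1 ⇒ 0x43007 (P1/RW1/US1/PS0)
  lvl1: tbl 0x43, slot 23 ⇒ 0x45007 (P1/RW1/US1/PS0)
  → PA=0x451D9  (2 entries read)

Entries read for #1: 2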